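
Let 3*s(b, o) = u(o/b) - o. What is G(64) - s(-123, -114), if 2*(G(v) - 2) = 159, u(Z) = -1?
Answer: 263/6 ≈ 43.833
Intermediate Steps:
G(v) = 163/2 (G(v) = 2 + (½)*159 = 2 + 159/2 = 163/2)
s(b, o) = -⅓ - o/3 (s(b, o) = (-1 - o)/3 = -⅓ - o/3)
G(64) - s(-123, -114) = 163/2 - (-⅓ - ⅓*(-114)) = 163/2 - (-⅓ + 38) = 163/2 - 1*113/3 = 163/2 - 113/3 = 263/6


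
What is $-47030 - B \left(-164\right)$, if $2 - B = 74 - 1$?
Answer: $-58674$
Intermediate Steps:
$B = -71$ ($B = 2 - \left(74 - 1\right) = 2 - 73 = -71$)
$-47030 - B \left(-164\right) = -47030 - \left(-71\right) \left(-164\right) = -47030 - 11644 = -58674$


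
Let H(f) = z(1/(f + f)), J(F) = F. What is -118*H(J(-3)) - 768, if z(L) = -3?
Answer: -414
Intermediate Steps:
H(f) = -3
-118*H(J(-3)) - 768 = -118*(-3) - 768 = 354 - 768 = -414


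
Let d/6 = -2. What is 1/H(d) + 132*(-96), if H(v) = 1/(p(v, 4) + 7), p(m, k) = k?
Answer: -12661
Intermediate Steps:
d = -12 (d = 6*(-2) = -12)
H(v) = 1/11 (H(v) = 1/(4 + 7) = 1/11)
1/H(d) + 132*(-96) = 1/(1/11) + 132*(-96) = 11 - 12672 = -12661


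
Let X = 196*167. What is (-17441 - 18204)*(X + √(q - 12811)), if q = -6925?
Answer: -1166732140 - 71290*I*√4934 ≈ -1.1667e+9 - 5.0076e+6*I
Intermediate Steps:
X = 32732
(-17441 - 18204)*(X + √(q - 12811)) = (-17441 - 18204)*(32732 + √(-6925 - 12811)) = -35645*(32732 + √(-19736)) = -35645*(32732 + 2*I*√4934) = -1166732140 - 71290*I*√4934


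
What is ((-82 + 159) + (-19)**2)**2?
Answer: 191844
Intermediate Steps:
((-82 + 159) + (-19)**2)**2 = (77 + 361)**2 = 438**2 = 191844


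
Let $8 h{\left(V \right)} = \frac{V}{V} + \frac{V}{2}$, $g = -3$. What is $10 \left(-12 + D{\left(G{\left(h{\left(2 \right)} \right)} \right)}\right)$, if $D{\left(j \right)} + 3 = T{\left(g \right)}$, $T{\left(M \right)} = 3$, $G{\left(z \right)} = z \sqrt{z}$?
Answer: $-120$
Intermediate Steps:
$h{\left(V \right)} = \frac{1}{8} + \frac{V}{16}$ ($h{\left(V \right)} = \frac{\frac{V}{V} + \frac{V}{2}}{8} = \frac{1 + V \frac{1}{2}}{8} = \frac{1 + \frac{V}{2}}{8} = \frac{1}{8} + \frac{V}{16}$)
$G{\left(z \right)} = z^{\frac{3}{2}}$
$D{\left(j \right)} = 0$ ($D{\left(j \right)} = -3 + 3 = 0$)
$10 \left(-12 + D{\left(G{\left(h{\left(2 \right)} \right)} \right)}\right) = 10 \left(-12 + 0\right) = 10 \left(-12\right) = -120$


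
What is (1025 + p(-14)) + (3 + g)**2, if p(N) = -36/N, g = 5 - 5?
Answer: 7256/7 ≈ 1036.6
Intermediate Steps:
g = 0
(1025 + p(-14)) + (3 + g)**2 = (1025 - 36/(-14)) + (3 + 0)**2 = (1025 - 36*(-1/14)) + 3**2 = (1025 + 18/7) + 9 = 7193/7 + 9 = 7256/7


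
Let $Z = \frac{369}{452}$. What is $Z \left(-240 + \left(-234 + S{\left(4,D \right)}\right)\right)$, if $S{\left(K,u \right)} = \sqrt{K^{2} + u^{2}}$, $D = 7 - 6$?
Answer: $- \frac{87453}{226} + \frac{369 \sqrt{17}}{452} \approx -383.59$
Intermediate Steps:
$Z = \frac{369}{452}$ ($Z = 369 \cdot \frac{1}{452} = \frac{369}{452} \approx 0.81637$)
$D = 1$
$Z \left(-240 + \left(-234 + S{\left(4,D \right)}\right)\right) = \frac{369 \left(-240 - \left(234 - \sqrt{4^{2} + 1^{2}}\right)\right)}{452} = \frac{369 \left(-240 - \left(234 - \sqrt{16 + 1}\right)\right)}{452} = \frac{369 \left(-240 - \left(234 - \sqrt{17}\right)\right)}{452} = \frac{369 \left(-474 + \sqrt{17}\right)}{452} = - \frac{87453}{226} + \frac{369 \sqrt{17}}{452}$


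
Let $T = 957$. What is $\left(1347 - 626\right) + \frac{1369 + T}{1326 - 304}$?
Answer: $\frac{369594}{511} \approx 723.28$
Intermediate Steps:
$\left(1347 - 626\right) + \frac{1369 + T}{1326 - 304} = \left(1347 - 626\right) + \frac{1369 + 957}{1326 - 304} = 721 + \frac{2326}{1022} = 721 + 2326 \cdot \frac{1}{1022} = 721 + \frac{1163}{511} = \frac{369594}{511}$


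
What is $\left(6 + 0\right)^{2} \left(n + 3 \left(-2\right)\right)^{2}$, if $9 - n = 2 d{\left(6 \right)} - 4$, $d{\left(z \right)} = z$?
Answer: $900$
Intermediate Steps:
$n = 1$ ($n = 9 - \left(2 \cdot 6 - 4\right) = 9 - \left(12 - 4\right) = 9 - 8 = 1$)
$\left(6 + 0\right)^{2} \left(n + 3 \left(-2\right)\right)^{2} = \left(6 + 0\right)^{2} \left(1 + 3 \left(-2\right)\right)^{2} = 6^{2} \left(1 - 6\right)^{2} = 36 \left(-5\right)^{2} = 36 \cdot 25 = 900$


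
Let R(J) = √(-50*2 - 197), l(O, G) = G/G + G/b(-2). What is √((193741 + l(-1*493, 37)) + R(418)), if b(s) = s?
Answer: √(774894 + 12*I*√33)/2 ≈ 440.14 + 0.019578*I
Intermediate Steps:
l(O, G) = 1 - G/2 (l(O, G) = G/G + G/(-2) = 1 + G*(-½) = 1 - G/2)
R(J) = 3*I*√33 (R(J) = √(-100 - 197) = √(-297) = 3*I*√33)
√((193741 + l(-1*493, 37)) + R(418)) = √((193741 + (1 - ½*37)) + 3*I*√33) = √((193741 + (1 - 37/2)) + 3*I*√33) = √((193741 - 35/2) + 3*I*√33) = √(387447/2 + 3*I*√33)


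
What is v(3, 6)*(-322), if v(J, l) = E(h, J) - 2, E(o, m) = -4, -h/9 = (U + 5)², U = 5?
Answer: 1932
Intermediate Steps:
h = -900 (h = -9*(5 + 5)² = -9*10² = -9*100 = -900)
v(J, l) = -6 (v(J, l) = -4 - 2 = -6)
v(3, 6)*(-322) = -6*(-322) = 1932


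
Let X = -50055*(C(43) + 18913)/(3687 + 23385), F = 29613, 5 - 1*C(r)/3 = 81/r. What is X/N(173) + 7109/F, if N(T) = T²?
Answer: -2265704946233/2439063136704 ≈ -0.92892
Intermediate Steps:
C(r) = 15 - 243/r
X = -288849655/8256 (X = -50055*((15 - 243/43) + 18913)/(3687 + 23385) = -50055/(27072/((15 - 243*1/43) + 18913)) = -50055/(27072/((15 - 243/43) + 18913)) = -50055/(27072/(402/43 + 18913)) = -50055/(27072/(813661/43)) = -50055/(27072*(43/813661)) = -50055/1164096/813661 = -50055*813661/1164096 = -288849655/8256 ≈ -34987.)
X/N(173) + 7109/F = -288849655/(8256*(173²)) + 7109/29613 = -288849655/8256/29929 + 7109*(1/29613) = -288849655/8256*1/29929 + 7109/29613 = -288849655/247093824 + 7109/29613 = -2265704946233/2439063136704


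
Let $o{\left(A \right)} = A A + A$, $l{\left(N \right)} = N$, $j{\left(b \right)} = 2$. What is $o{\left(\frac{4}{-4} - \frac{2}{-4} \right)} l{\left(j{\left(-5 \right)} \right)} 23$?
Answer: $- \frac{23}{2} \approx -11.5$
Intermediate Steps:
$o{\left(A \right)} = A + A^{2}$ ($o{\left(A \right)} = A^{2} + A = A + A^{2}$)
$o{\left(\frac{4}{-4} - \frac{2}{-4} \right)} l{\left(j{\left(-5 \right)} \right)} 23 = \left(\frac{4}{-4} - \frac{2}{-4}\right) \left(1 + \left(\frac{4}{-4} - \frac{2}{-4}\right)\right) 2 \cdot 23 = \left(4 \left(- \frac{1}{4}\right) - - \frac{1}{2}\right) \left(1 + \left(4 \left(- \frac{1}{4}\right) - - \frac{1}{2}\right)\right) 2 \cdot 23 = \left(-1 + \frac{1}{2}\right) \left(1 + \left(-1 + \frac{1}{2}\right)\right) 2 \cdot 23 = - \frac{1 - \frac{1}{2}}{2} \cdot 2 \cdot 23 = \left(- \frac{1}{2}\right) \frac{1}{2} \cdot 2 \cdot 23 = \left(- \frac{1}{4}\right) 2 \cdot 23 = \left(- \frac{1}{2}\right) 23 = - \frac{23}{2}$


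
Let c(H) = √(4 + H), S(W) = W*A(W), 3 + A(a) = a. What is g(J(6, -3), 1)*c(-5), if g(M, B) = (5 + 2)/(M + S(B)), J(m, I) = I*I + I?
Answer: 7*I/4 ≈ 1.75*I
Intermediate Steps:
A(a) = -3 + a
S(W) = W*(-3 + W)
J(m, I) = I + I² (J(m, I) = I² + I = I + I²)
g(M, B) = 7/(M + B*(-3 + B)) (g(M, B) = (5 + 2)/(M + B*(-3 + B)) = 7/(M + B*(-3 + B)))
g(J(6, -3), 1)*c(-5) = (7/(-3*(1 - 3) + 1*(-3 + 1)))*√(4 - 5) = (7/(-3*(-2) + 1*(-2)))*√(-1) = (7/(6 - 2))*I = (7/4)*I = (7*(¼))*I = 7*I/4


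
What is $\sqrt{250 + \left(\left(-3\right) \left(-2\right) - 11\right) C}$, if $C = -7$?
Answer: $\sqrt{285} \approx 16.882$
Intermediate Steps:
$\sqrt{250 + \left(\left(-3\right) \left(-2\right) - 11\right) C} = \sqrt{250 + \left(\left(-3\right) \left(-2\right) - 11\right) \left(-7\right)} = \sqrt{250 + \left(6 - 11\right) \left(-7\right)} = \sqrt{250 - -35} = \sqrt{250 + 35} = \sqrt{285}$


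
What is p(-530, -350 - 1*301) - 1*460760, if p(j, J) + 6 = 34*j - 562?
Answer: -479348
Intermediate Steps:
p(j, J) = -568 + 34*j (p(j, J) = -6 + (34*j - 562) = -6 + (-562 + 34*j) = -568 + 34*j)
p(-530, -350 - 1*301) - 1*460760 = (-568 + 34*(-530)) - 1*460760 = (-568 - 18020) - 460760 = -18588 - 460760 = -479348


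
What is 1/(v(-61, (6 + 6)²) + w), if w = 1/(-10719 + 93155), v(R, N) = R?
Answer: -82436/5028595 ≈ -0.016393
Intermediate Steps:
w = 1/82436 ≈ 1.2131e-5
1/(v(-61, (6 + 6)²) + w) = 1/(-61 + 1/82436) = 1/(-5028595/82436) = -82436/5028595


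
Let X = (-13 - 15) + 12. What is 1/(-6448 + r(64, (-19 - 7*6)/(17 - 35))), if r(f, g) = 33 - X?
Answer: -1/6399 ≈ -0.00015627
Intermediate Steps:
X = -16 (X = -28 + 12 = -16)
r(f, g) = 49 (r(f, g) = 33 - 1*(-16) = 33 + 16 = 49)
1/(-6448 + r(64, (-19 - 7*6)/(17 - 35))) = 1/(-6448 + 49) = 1/(-6399) = -1/6399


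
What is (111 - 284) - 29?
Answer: -202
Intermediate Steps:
(111 - 284) - 29 = -173 - 29 = -202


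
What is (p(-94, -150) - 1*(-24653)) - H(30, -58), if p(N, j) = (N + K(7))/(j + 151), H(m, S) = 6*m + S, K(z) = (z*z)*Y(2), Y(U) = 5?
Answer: 24682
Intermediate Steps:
K(z) = 5*z**2 (K(z) = (z*z)*5 = z**2*5 = 5*z**2)
H(m, S) = S + 6*m
p(N, j) = (245 + N)/(151 + j) (p(N, j) = (N + 5*7**2)/(j + 151) = (N + 5*49)/(151 + j) = (N + 245)/(151 + j) = (245 + N)/(151 + j))
(p(-94, -150) - 1*(-24653)) - H(30, -58) = ((245 - 94)/(151 - 150) - 1*(-24653)) - (-58 + 6*30) = (151/1 + 24653) - (-58 + 180) = (1*151 + 24653) - 1*122 = (151 + 24653) - 122 = 24804 - 122 = 24682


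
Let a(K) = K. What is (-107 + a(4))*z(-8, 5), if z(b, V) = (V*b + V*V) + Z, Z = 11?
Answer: 412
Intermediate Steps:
z(b, V) = 11 + V² + V*b (z(b, V) = (V*b + V*V) + 11 = (V*b + V²) + 11 = (V² + V*b) + 11 = 11 + V² + V*b)
(-107 + a(4))*z(-8, 5) = (-107 + 4)*(11 + 5² + 5*(-8)) = -103*(11 + 25 - 40) = -103*(-4) = 412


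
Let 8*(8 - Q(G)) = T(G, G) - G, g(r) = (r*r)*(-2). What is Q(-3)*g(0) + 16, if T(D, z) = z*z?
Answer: 16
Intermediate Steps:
T(D, z) = z**2
g(r) = -2*r**2 (g(r) = r**2*(-2) = -2*r**2)
Q(G) = 8 - G**2/8 + G/8 (Q(G) = 8 - (G**2 - G)/8 = 8 + (-G**2/8 + G/8) = 8 - G**2/8 + G/8)
Q(-3)*g(0) + 16 = (8 - 1/8*(-3)**2 + (1/8)*(-3))*(-2*0**2) + 16 = (8 - 1/8*9 - 3/8)*(-2*0) + 16 = (8 - 9/8 - 3/8)*0 + 16 = (13/2)*0 + 16 = 0 + 16 = 16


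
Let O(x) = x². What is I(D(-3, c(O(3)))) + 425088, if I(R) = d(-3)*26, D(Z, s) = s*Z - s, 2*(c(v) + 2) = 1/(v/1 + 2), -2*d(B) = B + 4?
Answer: 425075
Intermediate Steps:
d(B) = -2 - B/2 (d(B) = -(B + 4)/2 = -(4 + B)/2 = -2 - B/2)
c(v) = -2 + 1/(2*(2 + v)) (c(v) = -2 + 1/(2*(v/1 + 2)) = -2 + 1/(2*(v*1 + 2)) = -2 + 1/(2*(v + 2)) = -2 + 1/(2*(2 + v)))
D(Z, s) = -s + Z*s (D(Z, s) = Z*s - s = -s + Z*s)
I(R) = -13 (I(R) = (-2 - ½*(-3))*26 = (-2 + 3/2)*26 = -½*26 = -13)
I(D(-3, c(O(3)))) + 425088 = -13 + 425088 = 425075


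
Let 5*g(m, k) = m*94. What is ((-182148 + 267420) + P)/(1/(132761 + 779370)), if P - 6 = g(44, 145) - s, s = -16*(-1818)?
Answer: 260035778266/5 ≈ 5.2007e+10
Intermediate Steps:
s = 29088
g(m, k) = 94*m/5 (g(m, k) = (m*94)/5 = (94*m)/5 = 94*m/5)
P = -141274/5 (P = 6 + ((94/5)*44 - 1*29088) = 6 + (4136/5 - 29088) = 6 - 141304/5 = -141274/5 ≈ -28255.)
((-182148 + 267420) + P)/(1/(132761 + 779370)) = ((-182148 + 267420) - 141274/5)/(1/(132761 + 779370)) = (85272 - 141274/5)/(1/912131) = 285086/(5*(1/912131)) = (285086/5)*912131 = 260035778266/5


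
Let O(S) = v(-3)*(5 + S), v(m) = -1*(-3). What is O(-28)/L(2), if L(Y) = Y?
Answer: -69/2 ≈ -34.500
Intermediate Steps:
v(m) = 3
O(S) = 15 + 3*S (O(S) = 3*(5 + S) = 15 + 3*S)
O(-28)/L(2) = (15 + 3*(-28))/2 = (15 - 84)*(1/2) = -69*1/2 = -69/2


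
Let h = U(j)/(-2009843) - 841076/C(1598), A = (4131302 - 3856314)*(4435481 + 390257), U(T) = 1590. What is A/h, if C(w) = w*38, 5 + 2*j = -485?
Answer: -826311725704791741448/8625139093 ≈ -9.5803e+10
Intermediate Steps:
j = -245 (j = -5/2 + (1/2)*(-485) = -5/2 - 485/2 = -245)
C(w) = 38*w
A = 1327020041144 (A = 274988*4825738 = 1327020041144)
h = -422631815557/30511426583 (h = 1590/(-2009843) - 841076/(38*1598) = 1590*(-1/2009843) - 841076/60724 = -1590/2009843 - 841076*1/60724 = -1590/2009843 - 210269/15181 = -422631815557/30511426583 ≈ -13.852)
A/h = 1327020041144/(-422631815557/30511426583) = 1327020041144*(-30511426583/422631815557) = -826311725704791741448/8625139093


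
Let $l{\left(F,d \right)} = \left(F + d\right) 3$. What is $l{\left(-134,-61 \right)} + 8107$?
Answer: $7522$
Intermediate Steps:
$l{\left(F,d \right)} = 3 F + 3 d$
$l{\left(-134,-61 \right)} + 8107 = \left(3 \left(-134\right) + 3 \left(-61\right)\right) + 8107 = \left(-402 - 183\right) + 8107 = -585 + 8107 = 7522$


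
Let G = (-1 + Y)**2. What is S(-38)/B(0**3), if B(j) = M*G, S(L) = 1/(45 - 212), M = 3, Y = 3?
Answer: -1/2004 ≈ -0.00049900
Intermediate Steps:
G = 4 (G = (-1 + 3)**2 = 2**2 = 4)
S(L) = -1/167 (S(L) = 1/(-167) = -1/167)
B(j) = 12 (B(j) = 3*4 = 12)
S(-38)/B(0**3) = -1/167/12 = -1/167*1/12 = -1/2004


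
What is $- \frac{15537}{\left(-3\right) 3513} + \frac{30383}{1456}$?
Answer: $\frac{114276103}{5114928} \approx 22.342$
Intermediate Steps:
$- \frac{15537}{\left(-3\right) 3513} + \frac{30383}{1456} = - \frac{15537}{-10539} + 30383 \cdot \frac{1}{1456} = \left(-15537\right) \left(- \frac{1}{10539}\right) + \frac{30383}{1456} = \frac{5179}{3513} + \frac{30383}{1456} = \frac{114276103}{5114928}$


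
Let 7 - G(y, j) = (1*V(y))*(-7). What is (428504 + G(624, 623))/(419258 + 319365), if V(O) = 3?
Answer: 428532/738623 ≈ 0.58018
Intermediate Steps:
G(y, j) = 28 (G(y, j) = 7 - 1*3*(-7) = 7 - 3*(-7) = 7 - 1*(-21) = 7 + 21 = 28)
(428504 + G(624, 623))/(419258 + 319365) = (428504 + 28)/(419258 + 319365) = 428532/738623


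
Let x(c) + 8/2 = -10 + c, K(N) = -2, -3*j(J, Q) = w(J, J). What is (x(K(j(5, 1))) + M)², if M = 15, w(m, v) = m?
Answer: 1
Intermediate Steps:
j(J, Q) = -J/3
x(c) = -14 + c (x(c) = -4 + (-10 + c) = -14 + c)
(x(K(j(5, 1))) + M)² = ((-14 - 2) + 15)² = (-16 + 15)² = (-1)² = 1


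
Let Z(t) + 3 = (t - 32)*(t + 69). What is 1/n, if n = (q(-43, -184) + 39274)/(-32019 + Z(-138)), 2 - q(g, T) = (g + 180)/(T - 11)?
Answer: -208260/403103 ≈ -0.51664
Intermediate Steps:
Z(t) = -3 + (-32 + t)*(69 + t) (Z(t) = -3 + (t - 32)*(t + 69) = -3 + (-32 + t)*(69 + t))
q(g, T) = 2 - (180 + g)/(-11 + T) (q(g, T) = 2 - (g + 180)/(T - 11) = 2 - (180 + g)/(-11 + T))
n = -403103/208260 (n = ((-202 - 1*(-43) + 2*(-184))/(-11 - 184) + 39274)/(-32019 + (-2211 + (-138)² + 37*(-138))) = ((-202 + 43 - 368)/(-195) + 39274)/(-32019 + (-2211 + 19044 - 5106)) = (-1/195*(-527) + 39274)/(-32019 + 11727) = (527/195 + 39274)/(-20292) = (7658957/195)*(-1/20292) = -403103/208260 ≈ -1.9356)
1/n = 1/(-403103/208260) = -208260/403103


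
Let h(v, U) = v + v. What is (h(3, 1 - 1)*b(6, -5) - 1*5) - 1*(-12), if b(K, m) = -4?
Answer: -17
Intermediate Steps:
h(v, U) = 2*v
(h(3, 1 - 1)*b(6, -5) - 1*5) - 1*(-12) = ((2*3)*(-4) - 1*5) - 1*(-12) = (6*(-4) - 5) + 12 = (-24 - 5) + 12 = -29 + 12 = -17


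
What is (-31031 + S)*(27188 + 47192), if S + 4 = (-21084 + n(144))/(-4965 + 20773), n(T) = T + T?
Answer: -2280779375805/988 ≈ -2.3085e+9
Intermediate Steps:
n(T) = 2*T
S = -21007/3952 (S = -4 + (-21084 + 2*144)/(-4965 + 20773) = -4 + (-21084 + 288)/15808 = -4 - 20796*1/15808 = -4 - 5199/3952 = -21007/3952 ≈ -5.3155)
(-31031 + S)*(27188 + 47192) = (-31031 - 21007/3952)*(27188 + 47192) = -122655519/3952*74380 = -2280779375805/988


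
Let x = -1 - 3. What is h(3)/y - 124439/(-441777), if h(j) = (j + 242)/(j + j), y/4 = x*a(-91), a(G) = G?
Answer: 2710509/8751392 ≈ 0.30972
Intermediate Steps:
x = -4 (x = -1 - 1*3 = -1 - 3 = -4)
y = 1456 (y = 4*(-4*(-91)) = 4*364 = 1456)
h(j) = (242 + j)/(2*j) (h(j) = (242 + j)/((2*j)) = (242 + j)*(1/(2*j)) = (242 + j)/(2*j))
h(3)/y - 124439/(-441777) = ((1/2)*(242 + 3)/3)/1456 - 124439/(-441777) = ((1/2)*(1/3)*245)*(1/1456) - 124439*(-1/441777) = (245/6)*(1/1456) + 17777/63111 = 35/1248 + 17777/63111 = 2710509/8751392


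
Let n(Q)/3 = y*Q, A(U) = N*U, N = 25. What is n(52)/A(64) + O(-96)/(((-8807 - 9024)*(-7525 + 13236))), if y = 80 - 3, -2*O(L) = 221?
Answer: 305804065723/40733136400 ≈ 7.5075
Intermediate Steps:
O(L) = -221/2 (O(L) = -½*221 = -221/2)
A(U) = 25*U
y = 77
n(Q) = 231*Q (n(Q) = 3*(77*Q) = 231*Q)
n(52)/A(64) + O(-96)/(((-8807 - 9024)*(-7525 + 13236))) = (231*52)/((25*64)) - 221*1/((-8807 - 9024)*(-7525 + 13236))/2 = 12012/1600 - 221/(2*((-17831*5711))) = 12012*(1/1600) - 221/2/(-101832841) = 3003/400 - 221/2*(-1/101832841) = 3003/400 + 221/203665682 = 305804065723/40733136400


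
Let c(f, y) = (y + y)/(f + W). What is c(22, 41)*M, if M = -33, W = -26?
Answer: 1353/2 ≈ 676.50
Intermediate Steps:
c(f, y) = 2*y/(-26 + f) (c(f, y) = (y + y)/(f - 26) = (2*y)/(-26 + f) = 2*y/(-26 + f))
c(22, 41)*M = (2*41/(-26 + 22))*(-33) = (2*41/(-4))*(-33) = (2*41*(-1/4))*(-33) = -41/2*(-33) = 1353/2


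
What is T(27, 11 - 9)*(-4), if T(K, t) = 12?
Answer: -48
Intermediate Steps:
T(27, 11 - 9)*(-4) = 12*(-4) = -48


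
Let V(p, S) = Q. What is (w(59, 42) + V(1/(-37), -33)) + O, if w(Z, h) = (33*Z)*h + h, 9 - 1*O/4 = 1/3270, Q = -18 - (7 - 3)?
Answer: 133792048/1635 ≈ 81830.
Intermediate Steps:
Q = -22 (Q = -18 - 1*4 = -18 - 4 = -22)
O = 58858/1635 (O = 36 - 4/3270 = 36 - 4*1/3270 = 36 - 2/1635 = 58858/1635 ≈ 35.999)
w(Z, h) = h + 33*Z*h (w(Z, h) = 33*Z*h + h = h + 33*Z*h)
V(p, S) = -22
(w(59, 42) + V(1/(-37), -33)) + O = (42*(1 + 33*59) - 22) + 58858/1635 = (42*(1 + 1947) - 22) + 58858/1635 = (42*1948 - 22) + 58858/1635 = (81816 - 22) + 58858/1635 = 81794 + 58858/1635 = 133792048/1635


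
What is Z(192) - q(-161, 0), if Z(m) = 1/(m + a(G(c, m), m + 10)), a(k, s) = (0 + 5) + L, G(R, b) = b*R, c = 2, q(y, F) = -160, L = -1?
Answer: 31361/196 ≈ 160.01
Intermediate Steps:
G(R, b) = R*b
a(k, s) = 4 (a(k, s) = (0 + 5) - 1 = 5 - 1 = 4)
Z(m) = 1/(4 + m) (Z(m) = 1/(m + 4) = 1/(4 + m))
Z(192) - q(-161, 0) = 1/(4 + 192) - 1*(-160) = 1/196 + 160 = 31361/196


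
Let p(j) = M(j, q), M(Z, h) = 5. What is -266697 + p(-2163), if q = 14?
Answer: -266692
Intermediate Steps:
p(j) = 5
-266697 + p(-2163) = -266697 + 5 = -266692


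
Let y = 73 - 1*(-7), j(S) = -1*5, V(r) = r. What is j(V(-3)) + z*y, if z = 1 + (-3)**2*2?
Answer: 1515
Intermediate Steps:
j(S) = -5
z = 19 (z = 1 + 9*2 = 1 + 18 = 19)
y = 80 (y = 73 + 7 = 80)
j(V(-3)) + z*y = -5 + 19*80 = -5 + 1520 = 1515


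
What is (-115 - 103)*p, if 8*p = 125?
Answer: -13625/4 ≈ -3406.3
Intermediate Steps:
p = 125/8 (p = (⅛)*125 = 125/8 ≈ 15.625)
(-115 - 103)*p = (-115 - 103)*(125/8) = -218*125/8 = -13625/4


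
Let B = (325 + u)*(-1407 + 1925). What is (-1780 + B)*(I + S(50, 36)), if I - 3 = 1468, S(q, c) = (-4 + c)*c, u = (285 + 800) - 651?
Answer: 1026594986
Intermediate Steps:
u = 434 (u = 1085 - 651 = 434)
S(q, c) = c*(-4 + c)
I = 1471 (I = 3 + 1468 = 1471)
B = 393162 (B = (325 + 434)*(-1407 + 1925) = 759*518 = 393162)
(-1780 + B)*(I + S(50, 36)) = (-1780 + 393162)*(1471 + 36*(-4 + 36)) = 391382*(1471 + 36*32) = 391382*(1471 + 1152) = 391382*2623 = 1026594986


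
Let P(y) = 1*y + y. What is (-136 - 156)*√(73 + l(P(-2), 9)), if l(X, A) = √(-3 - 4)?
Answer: -292*√(73 + I*√7) ≈ -2495.3 - 45.203*I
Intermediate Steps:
P(y) = 2*y (P(y) = y + y = 2*y)
l(X, A) = I*√7 (l(X, A) = √(-7) = I*√7)
(-136 - 156)*√(73 + l(P(-2), 9)) = (-136 - 156)*√(73 + I*√7) = -292*√(73 + I*√7)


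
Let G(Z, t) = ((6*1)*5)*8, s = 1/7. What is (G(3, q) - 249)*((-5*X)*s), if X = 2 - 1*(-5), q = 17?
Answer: 45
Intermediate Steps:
X = 7 (X = 2 + 5 = 7)
s = 1/7 (s = 1*(1/7) = 1/7 ≈ 0.14286)
G(Z, t) = 240 (G(Z, t) = (6*5)*8 = 30*8 = 240)
(G(3, q) - 249)*((-5*X)*s) = (240 - 249)*(-5*7*(1/7)) = -(-315)/7 = -9*(-5) = 45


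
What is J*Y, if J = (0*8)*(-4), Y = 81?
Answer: 0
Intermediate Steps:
J = 0 (J = 0*(-4) = 0)
J*Y = 0*81 = 0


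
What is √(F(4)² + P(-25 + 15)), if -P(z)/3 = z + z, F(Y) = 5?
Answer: √85 ≈ 9.2195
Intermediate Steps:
P(z) = -6*z (P(z) = -3*(z + z) = -6*z)
√(F(4)² + P(-25 + 15)) = √(5² - 6*(-25 + 15)) = √(25 - 6*(-10)) = √(25 + 60) = √85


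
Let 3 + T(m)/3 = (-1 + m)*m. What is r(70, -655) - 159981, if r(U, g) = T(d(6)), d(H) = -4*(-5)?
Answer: -158850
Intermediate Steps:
d(H) = 20
T(m) = -9 + 3*m*(-1 + m) (T(m) = -9 + 3*((-1 + m)*m) = -9 + 3*(m*(-1 + m)) = -9 + 3*m*(-1 + m))
r(U, g) = 1131 (r(U, g) = -9 - 3*20 + 3*20**2 = -9 - 60 + 3*400 = -9 - 60 + 1200 = 1131)
r(70, -655) - 159981 = 1131 - 159981 = -158850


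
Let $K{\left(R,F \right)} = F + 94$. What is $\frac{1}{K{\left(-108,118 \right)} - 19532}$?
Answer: $- \frac{1}{19320} \approx -5.176 \cdot 10^{-5}$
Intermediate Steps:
$K{\left(R,F \right)} = 94 + F$
$\frac{1}{K{\left(-108,118 \right)} - 19532} = \frac{1}{\left(94 + 118\right) - 19532} = \frac{1}{212 - 19532} = \frac{1}{-19320} = - \frac{1}{19320}$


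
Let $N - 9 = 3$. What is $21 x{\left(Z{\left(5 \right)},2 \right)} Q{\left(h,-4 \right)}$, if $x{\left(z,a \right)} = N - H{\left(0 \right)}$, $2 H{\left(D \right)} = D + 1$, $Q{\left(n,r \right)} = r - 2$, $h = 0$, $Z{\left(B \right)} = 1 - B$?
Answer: $-1449$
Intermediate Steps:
$N = 12$ ($N = 9 + 3 = 12$)
$Q{\left(n,r \right)} = -2 + r$ ($Q{\left(n,r \right)} = r - 2 = -2 + r$)
$H{\left(D \right)} = \frac{1}{2} + \frac{D}{2}$ ($H{\left(D \right)} = \frac{D + 1}{2} = \frac{1 + D}{2} = \frac{1}{2} + \frac{D}{2}$)
$x{\left(z,a \right)} = \frac{23}{2}$ ($x{\left(z,a \right)} = 12 - \left(\frac{1}{2} + \frac{1}{2} \cdot 0\right) = 12 - \left(\frac{1}{2} + 0\right) = 12 - \frac{1}{2} = \frac{23}{2}$)
$21 x{\left(Z{\left(5 \right)},2 \right)} Q{\left(h,-4 \right)} = 21 \cdot \frac{23}{2} \left(-2 - 4\right) = \frac{483}{2} \left(-6\right) = -1449$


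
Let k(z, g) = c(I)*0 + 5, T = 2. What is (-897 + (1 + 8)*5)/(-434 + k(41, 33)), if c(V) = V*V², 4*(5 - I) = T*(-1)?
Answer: 284/143 ≈ 1.9860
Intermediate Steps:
I = 11/2 (I = 5 - (-1)/2 = 5 - ¼*(-2) = 5 + ½ = 11/2 ≈ 5.5000)
c(V) = V³
k(z, g) = 5 (k(z, g) = (11/2)³*0 + 5 = (1331/8)*0 + 5 = 0 + 5 = 5)
(-897 + (1 + 8)*5)/(-434 + k(41, 33)) = (-897 + (1 + 8)*5)/(-434 + 5) = (-897 + 9*5)/(-429) = (-897 + 45)*(-1/429) = -852*(-1/429) = 284/143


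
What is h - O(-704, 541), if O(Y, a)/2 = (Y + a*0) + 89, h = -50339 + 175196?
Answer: 126087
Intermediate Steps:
h = 124857
O(Y, a) = 178 + 2*Y (O(Y, a) = 2*((Y + a*0) + 89) = 2*((Y + 0) + 89) = 2*(Y + 89) = 2*(89 + Y) = 178 + 2*Y)
h - O(-704, 541) = 124857 - (178 + 2*(-704)) = 124857 - (178 - 1408) = 124857 - 1*(-1230) = 124857 + 1230 = 126087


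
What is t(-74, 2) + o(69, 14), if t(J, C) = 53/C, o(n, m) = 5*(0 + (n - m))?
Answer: 603/2 ≈ 301.50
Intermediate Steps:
o(n, m) = -5*m + 5*n (o(n, m) = 5*(n - m) = -5*m + 5*n)
t(-74, 2) + o(69, 14) = 53/2 + (-5*14 + 5*69) = 53*(½) + (-70 + 345) = 53/2 + 275 = 603/2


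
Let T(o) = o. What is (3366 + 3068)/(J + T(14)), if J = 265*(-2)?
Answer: -3217/258 ≈ -12.469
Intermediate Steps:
J = -530
(3366 + 3068)/(J + T(14)) = (3366 + 3068)/(-530 + 14) = 6434/(-516) = 6434*(-1/516) = -3217/258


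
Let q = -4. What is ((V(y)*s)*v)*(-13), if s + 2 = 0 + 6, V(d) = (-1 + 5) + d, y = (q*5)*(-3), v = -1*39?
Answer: 129792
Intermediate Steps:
v = -39
y = 60 (y = -4*5*(-3) = -20*(-3) = 60)
V(d) = 4 + d
s = 4 (s = -2 + (0 + 6) = -2 + 6 = 4)
((V(y)*s)*v)*(-13) = (((4 + 60)*4)*(-39))*(-13) = ((64*4)*(-39))*(-13) = (256*(-39))*(-13) = -9984*(-13) = 129792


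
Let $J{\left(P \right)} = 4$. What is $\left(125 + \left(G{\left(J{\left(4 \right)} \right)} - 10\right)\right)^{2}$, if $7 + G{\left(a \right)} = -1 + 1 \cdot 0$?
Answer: $11449$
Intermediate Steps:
$G{\left(a \right)} = -8$ ($G{\left(a \right)} = -7 + \left(-1 + 1 \cdot 0\right) = -7 + \left(-1 + 0\right) = -7 - 1 = -8$)
$\left(125 + \left(G{\left(J{\left(4 \right)} \right)} - 10\right)\right)^{2} = \left(125 - 18\right)^{2} = 107^{2} = 11449$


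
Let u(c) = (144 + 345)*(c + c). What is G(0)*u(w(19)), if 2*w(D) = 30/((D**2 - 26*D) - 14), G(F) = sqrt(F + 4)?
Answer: -9780/49 ≈ -199.59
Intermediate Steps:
G(F) = sqrt(4 + F)
w(D) = 15/(-14 + D**2 - 26*D) (w(D) = (30/((D**2 - 26*D) - 14))/2 = (30/(-14 + D**2 - 26*D))/2 = 15/(-14 + D**2 - 26*D))
u(c) = 978*c (u(c) = 489*(2*c) = 978*c)
G(0)*u(w(19)) = sqrt(4 + 0)*(978*(15/(-14 + 19**2 - 26*19))) = sqrt(4)*(978*(15/(-14 + 361 - 494))) = 2*(978*(15/(-147))) = 2*(978*(15*(-1/147))) = 2*(978*(-5/49)) = 2*(-4890/49) = -9780/49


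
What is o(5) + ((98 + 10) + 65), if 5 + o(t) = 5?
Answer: 173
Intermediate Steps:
o(t) = 0 (o(t) = -5 + 5 = 0)
o(5) + ((98 + 10) + 65) = 0 + ((98 + 10) + 65) = 0 + (108 + 65) = 0 + 173 = 173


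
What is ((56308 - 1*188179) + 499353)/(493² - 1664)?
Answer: 367482/241385 ≈ 1.5224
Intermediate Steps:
((56308 - 1*188179) + 499353)/(493² - 1664) = ((56308 - 188179) + 499353)/(243049 - 1664) = (-131871 + 499353)/241385 = 367482*(1/241385) = 367482/241385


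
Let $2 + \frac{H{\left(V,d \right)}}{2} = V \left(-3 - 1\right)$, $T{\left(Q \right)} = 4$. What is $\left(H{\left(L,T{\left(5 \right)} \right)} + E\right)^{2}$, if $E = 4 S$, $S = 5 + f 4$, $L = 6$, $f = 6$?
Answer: $4096$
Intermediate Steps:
$S = 29$ ($S = 5 + 6 \cdot 4 = 5 + 24 = 29$)
$H{\left(V,d \right)} = -4 - 8 V$ ($H{\left(V,d \right)} = -4 + 2 V \left(-3 - 1\right) = -4 + 2 V \left(-4\right) = -4 + 2 \left(- 4 V\right) = -4 - 8 V$)
$E = 116$ ($E = 4 \cdot 29 = 116$)
$\left(H{\left(L,T{\left(5 \right)} \right)} + E\right)^{2} = \left(\left(-4 - 48\right) + 116\right)^{2} = \left(-52 + 116\right)^{2} = 64^{2} = 4096$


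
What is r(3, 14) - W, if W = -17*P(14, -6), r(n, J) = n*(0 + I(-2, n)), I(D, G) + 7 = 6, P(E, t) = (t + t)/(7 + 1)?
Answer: -57/2 ≈ -28.500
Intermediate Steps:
P(E, t) = t/4 (P(E, t) = (2*t)/8 = (2*t)*(⅛) = t/4)
I(D, G) = -1 (I(D, G) = -7 + 6 = -1)
r(n, J) = -n (r(n, J) = n*(0 - 1) = n*(-1) = -n)
W = 51/2 (W = -17*(-6)/4 = -17*(-3/2) = 51/2 ≈ 25.500)
r(3, 14) - W = -1*3 - 1*51/2 = -3 - 51/2 = -57/2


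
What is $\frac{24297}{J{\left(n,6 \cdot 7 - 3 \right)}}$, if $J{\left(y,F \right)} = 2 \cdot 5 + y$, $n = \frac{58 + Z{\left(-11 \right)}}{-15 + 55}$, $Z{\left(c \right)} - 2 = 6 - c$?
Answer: $\frac{323960}{159} \approx 2037.5$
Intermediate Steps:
$Z{\left(c \right)} = 8 - c$ ($Z{\left(c \right)} = 2 - \left(-6 + c\right) = 8 - c$)
$n = \frac{77}{40}$ ($n = \frac{58 + \left(8 - -11\right)}{-15 + 55} = \frac{58 + \left(8 + 11\right)}{40} = \left(58 + 19\right) \frac{1}{40} = 77 \cdot \frac{1}{40} = \frac{77}{40} \approx 1.925$)
$J{\left(y,F \right)} = 10 + y$
$\frac{24297}{J{\left(n,6 \cdot 7 - 3 \right)}} = \frac{24297}{10 + \frac{77}{40}} = \frac{24297}{\frac{477}{40}} = 24297 \cdot \frac{40}{477} = \frac{323960}{159}$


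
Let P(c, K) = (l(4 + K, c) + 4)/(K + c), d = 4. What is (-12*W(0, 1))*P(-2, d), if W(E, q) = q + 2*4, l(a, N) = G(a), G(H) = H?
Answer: -648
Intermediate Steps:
l(a, N) = a
W(E, q) = 8 + q (W(E, q) = q + 8 = 8 + q)
P(c, K) = (8 + K)/(K + c) (P(c, K) = ((4 + K) + 4)/(K + c) = (8 + K)/(K + c))
(-12*W(0, 1))*P(-2, d) = (-12*(8 + 1))*((8 + 4)/(4 - 2)) = (-12*9)*(12/2) = -54*12 = -108*6 = -648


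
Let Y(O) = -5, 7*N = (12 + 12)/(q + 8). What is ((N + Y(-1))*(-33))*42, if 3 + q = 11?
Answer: 6633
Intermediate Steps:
q = 8 (q = -3 + 11 = 8)
N = 3/14 (N = ((12 + 12)/(8 + 8))/7 = (24/16)/7 = (24*(1/16))/7 = (1/7)*(3/2) = 3/14 ≈ 0.21429)
((N + Y(-1))*(-33))*42 = ((3/14 - 5)*(-33))*42 = -67/14*(-33)*42 = (2211/14)*42 = 6633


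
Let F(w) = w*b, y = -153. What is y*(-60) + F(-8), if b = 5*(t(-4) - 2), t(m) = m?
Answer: 9420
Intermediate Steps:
b = -30 (b = 5*(-4 - 2) = 5*(-6) = -30)
F(w) = -30*w (F(w) = w*(-30) = -30*w)
y*(-60) + F(-8) = -153*(-60) - 30*(-8) = 9180 + 240 = 9420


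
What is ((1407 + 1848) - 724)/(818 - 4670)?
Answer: -2531/3852 ≈ -0.65706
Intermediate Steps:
((1407 + 1848) - 724)/(818 - 4670) = (3255 - 724)/(-3852) = 2531*(-1/3852) = -2531/3852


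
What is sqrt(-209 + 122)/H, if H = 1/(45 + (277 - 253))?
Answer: 69*I*sqrt(87) ≈ 643.59*I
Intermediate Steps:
H = 1/69 (H = 1/(45 + 24) = 1/69 ≈ 0.014493)
sqrt(-209 + 122)/H = sqrt(-209 + 122)/(1/69) = sqrt(-87)*69 = (I*sqrt(87))*69 = 69*I*sqrt(87)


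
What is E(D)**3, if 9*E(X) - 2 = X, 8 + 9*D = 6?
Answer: 4096/531441 ≈ 0.0077073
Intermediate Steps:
D = -2/9 (D = -8/9 + (1/9)*6 = -8/9 + 2/3 = -2/9 ≈ -0.22222)
E(X) = 2/9 + X/9
E(D)**3 = (2/9 + (1/9)*(-2/9))**3 = (2/9 - 2/81)**3 = (16/81)**3 = 4096/531441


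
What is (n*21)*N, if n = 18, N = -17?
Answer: -6426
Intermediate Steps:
(n*21)*N = (18*21)*(-17) = 378*(-17) = -6426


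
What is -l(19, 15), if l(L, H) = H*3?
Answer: -45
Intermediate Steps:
l(L, H) = 3*H
-l(19, 15) = -3*15 = -1*45 = -45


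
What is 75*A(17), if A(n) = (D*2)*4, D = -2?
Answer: -1200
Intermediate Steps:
A(n) = -16 (A(n) = -2*2*4 = -4*4 = -16)
75*A(17) = 75*(-16) = -1200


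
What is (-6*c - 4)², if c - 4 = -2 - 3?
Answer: 4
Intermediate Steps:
c = -1 (c = 4 + (-2 - 3) = 4 - 5 = -1)
(-6*c - 4)² = (-6*(-1) - 4)² = (6 - 4)² = 2² = 4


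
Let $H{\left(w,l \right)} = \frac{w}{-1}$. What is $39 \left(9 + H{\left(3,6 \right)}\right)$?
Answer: $234$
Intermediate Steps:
$H{\left(w,l \right)} = - w$ ($H{\left(w,l \right)} = w \left(-1\right) = - w$)
$39 \left(9 + H{\left(3,6 \right)}\right) = 39 \left(9 - 3\right) = 39 \cdot 6 = 234$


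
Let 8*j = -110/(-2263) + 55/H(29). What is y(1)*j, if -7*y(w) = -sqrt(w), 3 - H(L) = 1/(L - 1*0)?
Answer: 3618945/10898608 ≈ 0.33206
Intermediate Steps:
H(L) = 3 - 1/L (H(L) = 3 - 1/(L - 1*0) = 3 - 1/(L + 0) = 3 - 1/L)
y(w) = sqrt(w)/7 (y(w) = -(-1)*sqrt(w)/7 = sqrt(w)/7)
j = 3618945/1556944 (j = (-110/(-2263) + 55/(3 - 1/29))/8 = (-110*(-1/2263) + 55/(3 - 1*1/29))/8 = (110/2263 + 55/(3 - 1/29))/8 = (110/2263 + 55/(86/29))/8 = (110/2263 + 55*(29/86))/8 = (110/2263 + 1595/86)/8 = (1/8)*(3618945/194618) = 3618945/1556944 ≈ 2.3244)
y(1)*j = (sqrt(1)/7)*(3618945/1556944) = ((1/7)*1)*(3618945/1556944) = (1/7)*(3618945/1556944) = 3618945/10898608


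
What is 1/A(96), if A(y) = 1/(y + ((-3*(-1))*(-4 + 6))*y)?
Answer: 672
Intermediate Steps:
A(y) = 1/(7*y) (A(y) = 1/(y + (3*2)*y) = 1/(y + 6*y) = 1/(7*y))
1/A(96) = 1/((1/7)/96) = 1/((1/7)*(1/96)) = 1/(1/672) = 672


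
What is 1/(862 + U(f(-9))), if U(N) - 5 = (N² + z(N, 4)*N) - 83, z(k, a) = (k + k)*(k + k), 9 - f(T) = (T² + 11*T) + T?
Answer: 1/188704 ≈ 5.2993e-6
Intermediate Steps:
f(T) = 9 - T² - 12*T (f(T) = 9 - ((T² + 11*T) + T) = 9 - (T² + 12*T) = 9 + (-T² - 12*T) = 9 - T² - 12*T)
z(k, a) = 4*k² (z(k, a) = (2*k)*(2*k) = 4*k²)
U(N) = -78 + N² + 4*N³ (U(N) = 5 + ((N² + (4*N²)*N) - 83) = 5 + ((N² + 4*N³) - 83) = 5 + (-83 + N² + 4*N³) = -78 + N² + 4*N³)
1/(862 + U(f(-9))) = 1/(862 + (-78 + (9 - 1*(-9)² - 12*(-9))² + 4*(9 - 1*(-9)² - 12*(-9))³)) = 1/(862 + (-78 + (9 - 1*81 + 108)² + 4*(9 - 1*81 + 108)³)) = 1/(862 + (-78 + (9 - 81 + 108)² + 4*(9 - 81 + 108)³)) = 1/(862 + (-78 + 36² + 4*36³)) = 1/(862 + (-78 + 1296 + 4*46656)) = 1/(862 + (-78 + 1296 + 186624)) = 1/(862 + 187842) = 1/188704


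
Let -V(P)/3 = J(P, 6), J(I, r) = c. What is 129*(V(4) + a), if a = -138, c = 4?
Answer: -19350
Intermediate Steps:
J(I, r) = 4
V(P) = -12 (V(P) = -3*4 = -12)
129*(V(4) + a) = 129*(-12 - 138) = 129*(-150) = -19350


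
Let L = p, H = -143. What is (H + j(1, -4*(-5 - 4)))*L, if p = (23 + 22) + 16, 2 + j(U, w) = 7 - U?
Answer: -8479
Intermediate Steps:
j(U, w) = 5 - U (j(U, w) = -2 + (7 - U) = 5 - U)
p = 61 (p = 45 + 16 = 61)
L = 61
(H + j(1, -4*(-5 - 4)))*L = (-143 + (5 - 1*1))*61 = (-143 + (5 - 1))*61 = (-143 + 4)*61 = -139*61 = -8479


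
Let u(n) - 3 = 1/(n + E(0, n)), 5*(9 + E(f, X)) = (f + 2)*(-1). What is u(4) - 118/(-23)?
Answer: 4934/621 ≈ 7.9453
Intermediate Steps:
E(f, X) = -47/5 - f/5 (E(f, X) = -9 + ((f + 2)*(-1))/5 = -9 + ((2 + f)*(-1))/5 = -9 + (-2 - f)/5 = -9 + (-2/5 - f/5) = -47/5 - f/5)
u(n) = 3 + 1/(-47/5 + n) (u(n) = 3 + 1/(n + (-47/5 - 1/5*0)) = 3 + 1/(n + (-47/5 + 0)) = 3 + 1/(n - 47/5) = 3 + 1/(-47/5 + n))
u(4) - 118/(-23) = (-136 + 15*4)/(-47 + 5*4) - 118/(-23) = (-136 + 60)/(-47 + 20) - 1/23*(-118) = -76/(-27) + 118/23 = -1/27*(-76) + 118/23 = 76/27 + 118/23 = 4934/621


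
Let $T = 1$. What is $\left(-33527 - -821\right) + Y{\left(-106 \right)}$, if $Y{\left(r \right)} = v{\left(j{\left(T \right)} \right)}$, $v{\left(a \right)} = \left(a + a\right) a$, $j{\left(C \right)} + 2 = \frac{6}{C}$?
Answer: $-32674$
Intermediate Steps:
$j{\left(C \right)} = -2 + \frac{6}{C}$
$v{\left(a \right)} = 2 a^{2}$ ($v{\left(a \right)} = 2 a a = 2 a^{2}$)
$Y{\left(r \right)} = 32$ ($Y{\left(r \right)} = 2 \left(-2 + \frac{6}{1}\right)^{2} = 2 \left(-2 + 6 \cdot 1\right)^{2} = 2 \left(-2 + 6\right)^{2} = 2 \cdot 4^{2} = 2 \cdot 16 = 32$)
$\left(-33527 - -821\right) + Y{\left(-106 \right)} = \left(-33527 - -821\right) + 32 = \left(-33527 + \left(-79 + 900\right)\right) + 32 = \left(-33527 + 821\right) + 32 = -32706 + 32 = -32674$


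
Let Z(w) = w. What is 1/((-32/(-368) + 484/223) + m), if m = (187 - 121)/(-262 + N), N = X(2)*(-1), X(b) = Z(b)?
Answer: 20516/41183 ≈ 0.49817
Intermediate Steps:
X(b) = b
N = -2 (N = 2*(-1) = -2)
m = -1/4 (m = (187 - 121)/(-262 - 2) = 66/(-264) = 66*(-1/264) = -1/4 ≈ -0.25000)
1/((-32/(-368) + 484/223) + m) = 1/((-32/(-368) + 484/223) - 1/4) = 1/((-32*(-1/368) + 484*(1/223)) - 1/4) = 1/((2/23 + 484/223) - 1/4) = 1/(11578/5129 - 1/4) = 1/(41183/20516) = 20516/41183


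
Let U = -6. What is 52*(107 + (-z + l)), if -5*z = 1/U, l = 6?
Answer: 88114/15 ≈ 5874.3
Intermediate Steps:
z = 1/30 (z = -⅕/(-6) = -⅕*(-⅙) = 1/30 ≈ 0.033333)
52*(107 + (-z + l)) = 52*(107 + (-1*1/30 + 6)) = 52*(107 + (-1/30 + 6)) = 52*(107 + 179/30) = 52*(3389/30) = 88114/15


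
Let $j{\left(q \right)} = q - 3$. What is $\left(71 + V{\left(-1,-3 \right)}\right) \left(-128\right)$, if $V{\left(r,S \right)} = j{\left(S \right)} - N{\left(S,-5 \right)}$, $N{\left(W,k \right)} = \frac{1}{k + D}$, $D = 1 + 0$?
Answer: $-8352$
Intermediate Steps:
$j{\left(q \right)} = -3 + q$
$D = 1$
$N{\left(W,k \right)} = \frac{1}{1 + k}$ ($N{\left(W,k \right)} = \frac{1}{k + 1} = \frac{1}{1 + k}$)
$V{\left(r,S \right)} = - \frac{11}{4} + S$ ($V{\left(r,S \right)} = \left(-3 + S\right) - \frac{1}{1 - 5} = \left(-3 + S\right) - \frac{1}{-4} = \left(-3 + S\right) - - \frac{1}{4} = \left(-3 + S\right) + \frac{1}{4} = - \frac{11}{4} + S$)
$\left(71 + V{\left(-1,-3 \right)}\right) \left(-128\right) = \left(71 - \frac{23}{4}\right) \left(-128\right) = \frac{261}{4} \left(-128\right) = -8352$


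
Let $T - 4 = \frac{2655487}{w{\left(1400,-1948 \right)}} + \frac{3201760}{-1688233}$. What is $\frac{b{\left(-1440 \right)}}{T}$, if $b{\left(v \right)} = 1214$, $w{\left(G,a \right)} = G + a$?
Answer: $- \frac{1123134144376}{4481134742215} \approx -0.25064$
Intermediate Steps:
$T = - \frac{4481134742215}{925151684}$ ($T = 4 + \left(\frac{2655487}{1400 - 1948} + \frac{3201760}{-1688233}\right) = 4 + \left(\frac{2655487}{-548} + 3201760 \left(- \frac{1}{1688233}\right)\right) = 4 + \left(2655487 \left(- \frac{1}{548}\right) - \frac{3201760}{1688233}\right) = 4 - \frac{4484835348951}{925151684} = - \frac{4481134742215}{925151684} \approx -4843.7$)
$\frac{b{\left(-1440 \right)}}{T} = \frac{1214}{- \frac{4481134742215}{925151684}} = 1214 \left(- \frac{925151684}{4481134742215}\right) = - \frac{1123134144376}{4481134742215}$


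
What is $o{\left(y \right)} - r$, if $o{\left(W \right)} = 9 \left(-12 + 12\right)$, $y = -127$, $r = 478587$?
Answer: $-478587$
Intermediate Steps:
$o{\left(W \right)} = 0$ ($o{\left(W \right)} = 9 \cdot 0 = 0$)
$o{\left(y \right)} - r = 0 - 478587 = -478587$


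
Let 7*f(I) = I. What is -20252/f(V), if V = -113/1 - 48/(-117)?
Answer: 5528796/4391 ≈ 1259.1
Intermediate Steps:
V = -4391/39 (V = -113*1 - 48*(-1/117) = -113 + 16/39 = -4391/39 ≈ -112.59)
f(I) = I/7
-20252/f(V) = -20252/((⅐)*(-4391/39)) = -20252/(-4391/273) = -20252*(-273/4391) = 5528796/4391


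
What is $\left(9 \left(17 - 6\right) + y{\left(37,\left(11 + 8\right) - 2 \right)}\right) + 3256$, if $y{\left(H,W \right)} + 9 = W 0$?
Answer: $3346$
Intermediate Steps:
$y{\left(H,W \right)} = -9$ ($y{\left(H,W \right)} = -9 + W 0 = -9 + 0 = -9$)
$\left(9 \left(17 - 6\right) + y{\left(37,\left(11 + 8\right) - 2 \right)}\right) + 3256 = \left(9 \left(17 - 6\right) - 9\right) + 3256 = \left(9 \cdot 11 - 9\right) + 3256 = \left(99 - 9\right) + 3256 = 90 + 3256 = 3346$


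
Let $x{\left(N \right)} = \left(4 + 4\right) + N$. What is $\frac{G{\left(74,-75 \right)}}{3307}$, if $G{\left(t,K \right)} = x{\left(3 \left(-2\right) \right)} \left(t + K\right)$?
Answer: $- \frac{2}{3307} \approx -0.00060478$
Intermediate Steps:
$x{\left(N \right)} = 8 + N$
$G{\left(t,K \right)} = 2 K + 2 t$ ($G{\left(t,K \right)} = \left(8 + 3 \left(-2\right)\right) \left(t + K\right) = \left(8 - 6\right) \left(K + t\right) = 2 \left(K + t\right) = 2 K + 2 t$)
$\frac{G{\left(74,-75 \right)}}{3307} = \frac{2 \left(-75\right) + 2 \cdot 74}{3307} = \left(-150 + 148\right) \frac{1}{3307} = \left(-2\right) \frac{1}{3307} = - \frac{2}{3307}$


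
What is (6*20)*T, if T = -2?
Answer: -240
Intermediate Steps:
(6*20)*T = (6*20)*(-2) = 120*(-2) = -240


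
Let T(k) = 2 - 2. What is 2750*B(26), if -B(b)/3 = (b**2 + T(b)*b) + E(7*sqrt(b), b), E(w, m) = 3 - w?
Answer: -5601750 + 57750*sqrt(26) ≈ -5.3073e+6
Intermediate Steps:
T(k) = 0
B(b) = -9 - 3*b**2 + 21*sqrt(b) (B(b) = -3*((b**2 + 0*b) + (3 - 7*sqrt(b))) = -3*((b**2 + 0) + (3 - 7*sqrt(b))) = -3*(b**2 + (3 - 7*sqrt(b))) = -3*(3 + b**2 - 7*sqrt(b)) = -9 - 3*b**2 + 21*sqrt(b))
2750*B(26) = 2750*(-9 - 3*26**2 + 21*sqrt(26)) = 2750*(-9 - 3*676 + 21*sqrt(26)) = 2750*(-9 - 2028 + 21*sqrt(26)) = 2750*(-2037 + 21*sqrt(26)) = -5601750 + 57750*sqrt(26)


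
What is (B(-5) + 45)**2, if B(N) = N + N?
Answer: 1225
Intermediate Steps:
B(N) = 2*N
(B(-5) + 45)**2 = (2*(-5) + 45)**2 = (-10 + 45)**2 = 35**2 = 1225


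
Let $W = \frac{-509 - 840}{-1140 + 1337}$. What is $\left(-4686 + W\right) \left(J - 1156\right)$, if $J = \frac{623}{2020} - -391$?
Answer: $\frac{7248933931}{2020} \approx 3.5886 \cdot 10^{6}$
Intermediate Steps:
$W = - \frac{1349}{197} \approx -6.8477$
$J = \frac{790443}{2020}$ ($J = 623 \cdot \frac{1}{2020} + 391 = \frac{623}{2020} + 391 = \frac{790443}{2020} \approx 391.31$)
$\left(-4686 + W\right) \left(J - 1156\right) = \left(-4686 - \frac{1349}{197}\right) \left(\frac{790443}{2020} - 1156\right) = \left(- \frac{924491}{197}\right) \left(- \frac{1544677}{2020}\right) = \frac{7248933931}{2020}$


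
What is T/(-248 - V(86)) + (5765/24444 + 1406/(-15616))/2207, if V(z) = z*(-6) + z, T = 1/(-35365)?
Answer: 3191037642271/48414052440673920 ≈ 6.5911e-5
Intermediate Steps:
T = -1/35365 ≈ -2.8277e-5
V(z) = -5*z (V(z) = -6*z + z = -5*z)
T/(-248 - V(86)) + (5765/24444 + 1406/(-15616))/2207 = -1/(35365*(-248 - (-5)*86)) + (5765/24444 + 1406/(-15616))/2207 = -1/(35365*(-248 - 1*(-430))) + (5765*(1/24444) + 1406*(-1/15616))*(1/2207) = -1/(35365*(-248 + 430)) + (5765/24444 - 703/7808)*(1/2207) = -1/35365/182 + (6957247/47714688)*(1/2207) = -1/35365*1/182 + 6957247/105306316416 = -1/6436430 + 6957247/105306316416 = 3191037642271/48414052440673920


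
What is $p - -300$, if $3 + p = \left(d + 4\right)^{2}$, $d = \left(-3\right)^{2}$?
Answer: $466$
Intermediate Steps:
$d = 9$
$p = 166$ ($p = -3 + \left(9 + 4\right)^{2} = -3 + 13^{2} = -3 + 169 = 166$)
$p - -300 = 166 - -300 = 166 + 300 = 466$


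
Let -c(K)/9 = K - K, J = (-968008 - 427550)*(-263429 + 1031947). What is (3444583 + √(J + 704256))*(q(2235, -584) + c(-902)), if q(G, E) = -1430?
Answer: -4925753690 - 2860*I*√268127684697 ≈ -4.9258e+9 - 1.4809e+9*I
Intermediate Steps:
J = -1072511443044 (J = -1395558*768518 = -1072511443044)
c(K) = 0 (c(K) = -9*(K - K) = -9*0 = 0)
(3444583 + √(J + 704256))*(q(2235, -584) + c(-902)) = (3444583 + √(-1072511443044 + 704256))*(-1430 + 0) = (3444583 + √(-1072510738788))*(-1430) = (3444583 + 2*I*√268127684697)*(-1430) = -4925753690 - 2860*I*√268127684697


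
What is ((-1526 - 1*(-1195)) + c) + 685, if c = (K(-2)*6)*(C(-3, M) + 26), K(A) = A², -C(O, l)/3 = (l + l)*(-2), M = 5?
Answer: 2418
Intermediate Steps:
C(O, l) = 12*l (C(O, l) = -3*(l + l)*(-2) = -3*2*l*(-2) = -(-12)*l = 12*l)
c = 2064 (c = ((-2)²*6)*(12*5 + 26) = (4*6)*(60 + 26) = 24*86 = 2064)
((-1526 - 1*(-1195)) + c) + 685 = ((-1526 - 1*(-1195)) + 2064) + 685 = ((-1526 + 1195) + 2064) + 685 = (-331 + 2064) + 685 = 1733 + 685 = 2418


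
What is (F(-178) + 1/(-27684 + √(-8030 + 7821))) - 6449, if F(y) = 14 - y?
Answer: -4795390262389/766404065 - I*√209/766404065 ≈ -6257.0 - 1.8863e-8*I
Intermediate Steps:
(F(-178) + 1/(-27684 + √(-8030 + 7821))) - 6449 = ((14 - 1*(-178)) + 1/(-27684 + √(-8030 + 7821))) - 6449 = ((14 + 178) + 1/(-27684 + √(-209))) - 6449 = (192 + 1/(-27684 + I*√209)) - 6449 = -6257 + 1/(-27684 + I*√209)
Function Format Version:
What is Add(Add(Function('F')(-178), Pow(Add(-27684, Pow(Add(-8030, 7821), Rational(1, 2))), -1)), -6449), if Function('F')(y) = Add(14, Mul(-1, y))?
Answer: Add(Rational(-4795390262389, 766404065), Mul(Rational(-1, 766404065), I, Pow(209, Rational(1, 2)))) ≈ Add(-6257.0, Mul(-1.8863e-8, I))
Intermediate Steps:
Add(Add(Function('F')(-178), Pow(Add(-27684, Pow(Add(-8030, 7821), Rational(1, 2))), -1)), -6449) = Add(Add(Add(14, Mul(-1, -178)), Pow(Add(-27684, Pow(Add(-8030, 7821), Rational(1, 2))), -1)), -6449) = Add(Add(Add(14, 178), Pow(Add(-27684, Pow(-209, Rational(1, 2))), -1)), -6449) = Add(Add(192, Pow(Add(-27684, Mul(I, Pow(209, Rational(1, 2)))), -1)), -6449) = Add(-6257, Pow(Add(-27684, Mul(I, Pow(209, Rational(1, 2)))), -1))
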